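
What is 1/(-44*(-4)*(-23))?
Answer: -1/4048 ≈ -0.00024704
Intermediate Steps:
1/(-44*(-4)*(-23)) = 1/(176*(-23)) = 1/(-4048) = -1/4048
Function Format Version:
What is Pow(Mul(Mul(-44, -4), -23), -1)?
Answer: Rational(-1, 4048) ≈ -0.00024704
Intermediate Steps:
Pow(Mul(Mul(-44, -4), -23), -1) = Pow(Mul(176, -23), -1) = Pow(-4048, -1) = Rational(-1, 4048)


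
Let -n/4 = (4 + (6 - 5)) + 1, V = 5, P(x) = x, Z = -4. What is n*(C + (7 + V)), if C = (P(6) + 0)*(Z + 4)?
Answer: -288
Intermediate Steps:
n = -24 (n = -4*((4 + (6 - 5)) + 1) = -4*((4 + 1) + 1) = -4*(5 + 1) = -4*6 = -24)
C = 0 (C = (6 + 0)*(-4 + 4) = 6*0 = 0)
n*(C + (7 + V)) = -24*(0 + (7 + 5)) = -24*(0 + 12) = -24*12 = -288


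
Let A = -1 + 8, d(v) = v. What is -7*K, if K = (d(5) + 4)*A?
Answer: -441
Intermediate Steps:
A = 7
K = 63 (K = (5 + 4)*7 = 9*7 = 63)
-7*K = -7*63 = -441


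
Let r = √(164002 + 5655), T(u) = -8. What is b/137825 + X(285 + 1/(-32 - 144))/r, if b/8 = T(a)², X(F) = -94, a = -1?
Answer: 512/137825 - 94*√169657/169657 ≈ -0.22450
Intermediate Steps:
b = 512 (b = 8*(-8)² = 8*64 = 512)
r = √169657 ≈ 411.89
b/137825 + X(285 + 1/(-32 - 144))/r = 512/137825 - 94*√169657/169657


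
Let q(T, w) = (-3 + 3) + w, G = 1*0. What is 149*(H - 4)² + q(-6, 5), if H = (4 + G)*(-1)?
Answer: 9541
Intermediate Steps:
G = 0
q(T, w) = w (q(T, w) = 0 + w = w)
H = -4 (H = (4 + 0)*(-1) = 4*(-1) = -4)
149*(H - 4)² + q(-6, 5) = 149*(-4 - 4)² + 5 = 149*(-8)² + 5 = 149*64 + 5 = 9536 + 5 = 9541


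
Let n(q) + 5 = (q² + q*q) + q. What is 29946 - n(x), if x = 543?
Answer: -560290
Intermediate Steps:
n(q) = -5 + q + 2*q² (n(q) = -5 + ((q² + q*q) + q) = -5 + ((q² + q²) + q) = -5 + (2*q² + q) = -5 + (q + 2*q²) = -5 + q + 2*q²)
29946 - n(x) = 29946 - (-5 + 543 + 2*543²) = 29946 - (-5 + 543 + 2*294849) = 29946 - (-5 + 543 + 589698) = 29946 - 1*590236 = 29946 - 590236 = -560290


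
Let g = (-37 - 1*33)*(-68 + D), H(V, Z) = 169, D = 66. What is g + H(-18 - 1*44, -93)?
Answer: 309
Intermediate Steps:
g = 140 (g = (-37 - 1*33)*(-68 + 66) = (-37 - 33)*(-2) = -70*(-2) = 140)
g + H(-18 - 1*44, -93) = 140 + 169 = 309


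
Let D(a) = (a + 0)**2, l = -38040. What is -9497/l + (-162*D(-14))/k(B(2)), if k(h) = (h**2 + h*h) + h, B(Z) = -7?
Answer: -172425979/494520 ≈ -348.67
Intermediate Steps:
D(a) = a**2
k(h) = h + 2*h**2 (k(h) = (h**2 + h**2) + h = 2*h**2 + h = h + 2*h**2)
-9497/l + (-162*D(-14))/k(B(2)) = -9497/(-38040) + (-162*(-14)**2)/((-7*(1 + 2*(-7)))) = -9497*(-1/38040) + (-162*196)/((-7*(1 - 14))) = 9497/38040 - 31752/((-7*(-13))) = 9497/38040 - 31752/91 = 9497/38040 - 31752*1/91 = 9497/38040 - 4536/13 = -172425979/494520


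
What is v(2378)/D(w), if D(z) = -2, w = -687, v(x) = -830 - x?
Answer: 1604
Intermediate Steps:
v(2378)/D(w) = (-830 - 1*2378)/(-2) = (-830 - 2378)*(-½) = -3208*(-½) = 1604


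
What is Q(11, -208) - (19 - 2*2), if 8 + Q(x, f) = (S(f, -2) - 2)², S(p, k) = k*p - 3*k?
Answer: 176377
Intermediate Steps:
S(p, k) = -3*k + k*p
Q(x, f) = -8 + (4 - 2*f)² (Q(x, f) = -8 + (-2*(-3 + f) - 2)² = -8 + ((6 - 2*f) - 2)² = -8 + (4 - 2*f)²)
Q(11, -208) - (19 - 2*2) = (-8 + 4*(-2 - 208)²) - (19 - 2*2) = (-8 + 4*(-210)²) - (19 - 4) = (-8 + 4*44100) - 1*15 = (-8 + 176400) - 15 = 176392 - 15 = 176377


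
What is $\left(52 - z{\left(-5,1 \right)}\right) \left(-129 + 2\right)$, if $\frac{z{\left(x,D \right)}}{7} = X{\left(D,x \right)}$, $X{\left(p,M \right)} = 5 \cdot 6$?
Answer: $20066$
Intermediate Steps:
$X{\left(p,M \right)} = 30$
$z{\left(x,D \right)} = 210$ ($z{\left(x,D \right)} = 7 \cdot 30 = 210$)
$\left(52 - z{\left(-5,1 \right)}\right) \left(-129 + 2\right) = \left(52 - 210\right) \left(-129 + 2\right) = \left(52 - 210\right) \left(-127\right) = \left(-158\right) \left(-127\right) = 20066$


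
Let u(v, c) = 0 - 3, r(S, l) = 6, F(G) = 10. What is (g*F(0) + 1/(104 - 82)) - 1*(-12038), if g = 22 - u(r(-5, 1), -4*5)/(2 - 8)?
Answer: 269567/22 ≈ 12253.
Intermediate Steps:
u(v, c) = -3
g = 43/2 (g = 22 - (-3)/(2 - 8) = 22 - (-3)/(-6) = 22 - (-3)*(-1)/6 = 22 - 1*½ = 22 - ½ = 43/2 ≈ 21.500)
(g*F(0) + 1/(104 - 82)) - 1*(-12038) = ((43/2)*10 + 1/(104 - 82)) - 1*(-12038) = (215 + 1/22) + 12038 = 4731/22 + 12038 = 269567/22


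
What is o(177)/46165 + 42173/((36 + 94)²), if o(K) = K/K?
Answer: 389386689/156037700 ≈ 2.4955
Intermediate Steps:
o(K) = 1
o(177)/46165 + 42173/((36 + 94)²) = 1/46165 + 42173/((36 + 94)²) = 1*(1/46165) + 42173/(130²) = 1/46165 + 42173/16900 = 389386689/156037700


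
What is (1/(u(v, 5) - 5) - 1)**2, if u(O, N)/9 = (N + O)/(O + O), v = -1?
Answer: 576/529 ≈ 1.0888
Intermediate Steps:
u(O, N) = 9*(N + O)/(2*O) (u(O, N) = 9*((N + O)/(O + O)) = 9*((N + O)/((2*O))) = 9*((N + O)*(1/(2*O))) = 9*((N + O)/(2*O)) = 9*(N + O)/(2*O))
(1/(u(v, 5) - 5) - 1)**2 = (1/((9/2)*(5 - 1)/(-1) - 5) - 1)**2 = (1/((9/2)*(-1)*4 - 5) - 1)**2 = (1/(-18 - 5) - 1)**2 = (1/(-23) - 1)**2 = (-1/23 - 1)**2 = (-24/23)**2 = 576/529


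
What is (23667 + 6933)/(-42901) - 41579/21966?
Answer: -2455940279/942363366 ≈ -2.6062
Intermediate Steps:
(23667 + 6933)/(-42901) - 41579/21966 = 30600*(-1/42901) - 41579*1/21966 = -30600/42901 - 41579/21966 = -2455940279/942363366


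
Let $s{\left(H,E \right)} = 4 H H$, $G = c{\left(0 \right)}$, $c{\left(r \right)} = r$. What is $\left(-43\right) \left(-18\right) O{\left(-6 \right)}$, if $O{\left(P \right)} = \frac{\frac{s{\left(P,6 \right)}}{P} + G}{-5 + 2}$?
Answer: $6192$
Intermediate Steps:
$G = 0$
$s{\left(H,E \right)} = 4 H^{2}$
$O{\left(P \right)} = - \frac{4 P}{3}$ ($O{\left(P \right)} = \frac{\frac{4 P^{2}}{P} + 0}{-5 + 2} = \frac{4 P + 0}{-3} = 4 P \left(- \frac{1}{3}\right) = - \frac{4 P}{3}$)
$\left(-43\right) \left(-18\right) O{\left(-6 \right)} = \left(-43\right) \left(-18\right) \left(\left(- \frac{4}{3}\right) \left(-6\right)\right) = 774 \cdot 8 = 6192$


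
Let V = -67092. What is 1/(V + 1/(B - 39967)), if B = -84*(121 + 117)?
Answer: -59959/4022769229 ≈ -1.4905e-5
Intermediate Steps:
B = -19992 (B = -84*238 = -19992)
1/(V + 1/(B - 39967)) = 1/(-67092 + 1/(-19992 - 39967)) = 1/(-67092 + 1/(-59959)) = 1/(-67092 - 1/59959) = 1/(-4022769229/59959) = -59959/4022769229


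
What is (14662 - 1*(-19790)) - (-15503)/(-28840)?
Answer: 993580177/28840 ≈ 34451.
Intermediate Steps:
(14662 - 1*(-19790)) - (-15503)/(-28840) = (14662 + 19790) - (-15503)*(-1)/28840 = 34452 - 1*15503/28840 = 34452 - 15503/28840 = 993580177/28840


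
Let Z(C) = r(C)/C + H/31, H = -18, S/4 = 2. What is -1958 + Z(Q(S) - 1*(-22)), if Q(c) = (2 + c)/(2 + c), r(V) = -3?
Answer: -1396561/713 ≈ -1958.7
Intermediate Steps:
S = 8 (S = 4*2 = 8)
Q(c) = 1
Z(C) = -18/31 - 3/C (Z(C) = -3/C - 18/31 = -18/31 - 3/C)
-1958 + Z(Q(S) - 1*(-22)) = -1958 + (-18/31 - 3/(1 - 1*(-22))) = -1958 + (-18/31 - 3/(1 + 22)) = -1958 + (-18/31 - 3/23) = -1958 - 507/713 = -1396561/713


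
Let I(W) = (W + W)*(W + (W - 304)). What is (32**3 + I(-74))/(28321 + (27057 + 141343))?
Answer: 99664/196721 ≈ 0.50663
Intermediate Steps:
I(W) = 2*W*(-304 + 2*W) (I(W) = (2*W)*(W + (-304 + W)) = (2*W)*(-304 + 2*W) = 2*W*(-304 + 2*W))
(32**3 + I(-74))/(28321 + (27057 + 141343)) = (32**3 + 4*(-74)*(-152 - 74))/(28321 + (27057 + 141343)) = (32768 + 4*(-74)*(-226))/(28321 + 168400) = (32768 + 66896)/196721 = 99664*(1/196721) = 99664/196721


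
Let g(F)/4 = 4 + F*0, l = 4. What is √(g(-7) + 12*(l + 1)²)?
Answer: 2*√79 ≈ 17.776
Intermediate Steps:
g(F) = 16 (g(F) = 4*(4 + F*0) = 4*(4 + 0) = 4*4 = 16)
√(g(-7) + 12*(l + 1)²) = √(16 + 12*(4 + 1)²) = √(16 + 12*5²) = √(16 + 12*25) = √(16 + 300) = √316 = 2*√79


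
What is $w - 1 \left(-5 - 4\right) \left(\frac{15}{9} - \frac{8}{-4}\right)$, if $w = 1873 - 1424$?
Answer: $482$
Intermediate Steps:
$w = 449$
$w - 1 \left(-5 - 4\right) \left(\frac{15}{9} - \frac{8}{-4}\right) = 449 - 1 \left(-5 - 4\right) \left(\frac{15}{9} - \frac{8}{-4}\right) = 449 - 1 \left(-9\right) \left(15 \cdot \frac{1}{9} - -2\right) = 449 - - 9 \left(\frac{5}{3} + 2\right) = 449 - \left(-9\right) \frac{11}{3} = 449 - -33 = 449 + 33 = 482$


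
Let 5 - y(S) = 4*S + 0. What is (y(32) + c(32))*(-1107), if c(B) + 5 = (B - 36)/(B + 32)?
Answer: 2268243/16 ≈ 1.4177e+5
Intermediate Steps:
y(S) = 5 - 4*S (y(S) = 5 - (4*S + 0) = 5 - 4*S)
c(B) = -5 + (-36 + B)/(32 + B) (c(B) = -5 + (B - 36)/(B + 32) = -5 + (-36 + B)/(32 + B))
(y(32) + c(32))*(-1107) = ((5 - 4*32) + 4*(-49 - 1*32)/(32 + 32))*(-1107) = ((5 - 128) + 4*(-49 - 32)/64)*(-1107) = (-123 + 4*(1/64)*(-81))*(-1107) = (-123 - 81/16)*(-1107) = -2049/16*(-1107) = 2268243/16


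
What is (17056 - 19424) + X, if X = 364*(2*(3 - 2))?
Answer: -1640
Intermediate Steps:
X = 728 (X = 364*(2*1) = 364*2 = 728)
(17056 - 19424) + X = (17056 - 19424) + 728 = -2368 + 728 = -1640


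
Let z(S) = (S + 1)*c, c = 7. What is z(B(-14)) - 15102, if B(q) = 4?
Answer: -15067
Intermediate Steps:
z(S) = 7 + 7*S (z(S) = (S + 1)*7 = (1 + S)*7 = 7 + 7*S)
z(B(-14)) - 15102 = (7 + 7*4) - 15102 = (7 + 28) - 15102 = 35 - 15102 = -15067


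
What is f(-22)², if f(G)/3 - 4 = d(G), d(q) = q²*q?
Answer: 1019652624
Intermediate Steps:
d(q) = q³
f(G) = 12 + 3*G³
f(-22)² = (12 + 3*(-22)³)² = (12 + 3*(-10648))² = (12 - 31944)² = (-31932)² = 1019652624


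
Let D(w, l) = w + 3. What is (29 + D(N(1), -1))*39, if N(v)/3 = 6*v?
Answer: 1950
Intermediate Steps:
N(v) = 18*v (N(v) = 3*(6*v) = 18*v)
D(w, l) = 3 + w
(29 + D(N(1), -1))*39 = (29 + (3 + 18*1))*39 = (29 + (3 + 18))*39 = (29 + 21)*39 = 50*39 = 1950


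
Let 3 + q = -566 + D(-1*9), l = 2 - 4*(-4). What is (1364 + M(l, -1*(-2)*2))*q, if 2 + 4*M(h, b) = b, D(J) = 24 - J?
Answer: -731372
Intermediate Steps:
l = 18 (l = 2 + 16 = 18)
q = -536 (q = -3 + (-566 + (24 - (-1)*9)) = -3 + (-566 + (24 - 1*(-9))) = -3 + (-566 + (24 + 9)) = -3 + (-566 + 33) = -3 - 533 = -536)
M(h, b) = -½ + b/4
(1364 + M(l, -1*(-2)*2))*q = (1364 + (-½ + (-1*(-2)*2)/4))*(-536) = (1364 + (-½ + (2*2)/4))*(-536) = (1364 + (-½ + (¼)*4))*(-536) = (1364 + (-½ + 1))*(-536) = (1364 + ½)*(-536) = (2729/2)*(-536) = -731372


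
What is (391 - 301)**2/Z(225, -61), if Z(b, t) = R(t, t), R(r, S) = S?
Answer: -8100/61 ≈ -132.79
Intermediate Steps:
Z(b, t) = t
(391 - 301)**2/Z(225, -61) = (391 - 301)**2/(-61) = 90**2*(-1/61) = 8100*(-1/61) = -8100/61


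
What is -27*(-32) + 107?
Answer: 971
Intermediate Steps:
-27*(-32) + 107 = 864 + 107 = 971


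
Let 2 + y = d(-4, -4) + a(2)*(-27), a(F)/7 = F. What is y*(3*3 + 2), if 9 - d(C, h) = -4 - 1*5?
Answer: -3982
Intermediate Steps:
a(F) = 7*F
d(C, h) = 18 (d(C, h) = 9 - (-4 - 1*5) = 9 - (-4 - 5) = 9 - 1*(-9) = 9 + 9 = 18)
y = -362 (y = -2 + (18 + (7*2)*(-27)) = -2 + (18 + 14*(-27)) = -2 + (18 - 378) = -2 - 360 = -362)
y*(3*3 + 2) = -362*(3*3 + 2) = -362*(9 + 2) = -362*11 = -3982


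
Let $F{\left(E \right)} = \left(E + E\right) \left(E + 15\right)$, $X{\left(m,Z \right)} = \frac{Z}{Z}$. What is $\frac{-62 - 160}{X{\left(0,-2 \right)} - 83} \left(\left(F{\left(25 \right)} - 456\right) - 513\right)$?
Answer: $\frac{114441}{41} \approx 2791.2$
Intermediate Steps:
$X{\left(m,Z \right)} = 1$
$F{\left(E \right)} = 2 E \left(15 + E\right)$
$\frac{-62 - 160}{X{\left(0,-2 \right)} - 83} \left(\left(F{\left(25 \right)} - 456\right) - 513\right) = \frac{-62 - 160}{1 - 83} \left(\left(2 \cdot 25 \left(15 + 25\right) - 456\right) - 513\right) = - \frac{222}{-82} \left(\left(2 \cdot 25 \cdot 40 - 456\right) - 513\right) = \left(-222\right) \left(- \frac{1}{82}\right) \left(\left(2000 - 456\right) - 513\right) = \frac{111 \left(1544 - 513\right)}{41} = \frac{111}{41} \cdot 1031 = \frac{114441}{41}$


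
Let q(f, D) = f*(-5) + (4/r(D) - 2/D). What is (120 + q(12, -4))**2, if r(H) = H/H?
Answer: 16641/4 ≈ 4160.3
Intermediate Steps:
r(H) = 1
q(f, D) = 4 - 5*f - 2/D (q(f, D) = f*(-5) + (4/1 - 2/D) = -5*f + (4*1 - 2/D) = -5*f + (4 - 2/D) = 4 - 5*f - 2/D)
(120 + q(12, -4))**2 = (120 + (4 - 5*12 - 2/(-4)))**2 = (120 + (4 - 60 - 2*(-1/4)))**2 = (120 + (4 - 60 + 1/2))**2 = (120 - 111/2)**2 = (129/2)**2 = 16641/4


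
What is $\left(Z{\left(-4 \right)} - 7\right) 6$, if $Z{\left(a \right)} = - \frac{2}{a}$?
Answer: $-39$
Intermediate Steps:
$\left(Z{\left(-4 \right)} - 7\right) 6 = \left(- \frac{2}{-4} - 7\right) 6 = \left(\left(-2\right) \left(- \frac{1}{4}\right) - 7\right) 6 = \left(\frac{1}{2} - 7\right) 6 = \left(- \frac{13}{2}\right) 6 = -39$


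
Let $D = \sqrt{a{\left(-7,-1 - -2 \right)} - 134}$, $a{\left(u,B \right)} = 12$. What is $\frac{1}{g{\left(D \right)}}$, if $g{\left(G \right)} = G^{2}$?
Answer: $- \frac{1}{122} \approx -0.0081967$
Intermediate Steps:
$D = i \sqrt{122}$ ($D = \sqrt{12 - 134} = \sqrt{-122} = i \sqrt{122} \approx 11.045 i$)
$\frac{1}{g{\left(D \right)}} = \frac{1}{\left(i \sqrt{122}\right)^{2}} = \frac{1}{-122} = - \frac{1}{122}$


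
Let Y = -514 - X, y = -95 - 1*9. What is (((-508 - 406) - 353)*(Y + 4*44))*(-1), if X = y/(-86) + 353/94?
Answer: -1756395221/4042 ≈ -4.3454e+5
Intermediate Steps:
y = -104 (y = -95 - 9 = -104)
X = 20067/4042 (X = -104/(-86) + 353/94 = -104*(-1/86) + 353*(1/94) = 52/43 + 353/94 = 20067/4042 ≈ 4.9646)
Y = -2097655/4042 (Y = -514 - 1*20067/4042 = -514 - 20067/4042 = -2097655/4042 ≈ -518.96)
(((-508 - 406) - 353)*(Y + 4*44))*(-1) = (((-508 - 406) - 353)*(-2097655/4042 + 4*44))*(-1) = ((-914 - 353)*(-2097655/4042 + 176))*(-1) = -1267*(-1386263/4042)*(-1) = (1756395221/4042)*(-1) = -1756395221/4042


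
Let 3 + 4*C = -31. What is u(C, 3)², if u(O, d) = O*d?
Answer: 2601/4 ≈ 650.25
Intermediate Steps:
C = -17/2 (C = -¾ + (¼)*(-31) = -¾ - 31/4 = -17/2 ≈ -8.5000)
u(C, 3)² = (-17/2*3)² = (-51/2)² = 2601/4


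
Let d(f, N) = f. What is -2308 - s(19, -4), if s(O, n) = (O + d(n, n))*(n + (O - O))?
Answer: -2248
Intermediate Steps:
s(O, n) = n*(O + n) (s(O, n) = (O + n)*(n + (O - O)) = (O + n)*(n + 0) = (O + n)*n = n*(O + n))
-2308 - s(19, -4) = -2308 - (-4)*(19 - 4) = -2308 - (-4)*15 = -2308 - 1*(-60) = -2308 + 60 = -2248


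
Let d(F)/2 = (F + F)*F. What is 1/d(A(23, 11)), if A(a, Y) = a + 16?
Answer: 1/6084 ≈ 0.00016437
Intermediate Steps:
A(a, Y) = 16 + a
d(F) = 4*F**2 (d(F) = 2*((F + F)*F) = 2*((2*F)*F) = 2*(2*F**2) = 4*F**2)
1/d(A(23, 11)) = 1/(4*(16 + 23)**2) = 1/(4*39**2) = 1/(4*1521) = 1/6084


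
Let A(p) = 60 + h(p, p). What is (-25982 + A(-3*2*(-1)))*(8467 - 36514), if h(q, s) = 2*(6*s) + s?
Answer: 724846668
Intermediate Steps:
h(q, s) = 13*s (h(q, s) = 12*s + s = 13*s)
A(p) = 60 + 13*p
(-25982 + A(-3*2*(-1)))*(8467 - 36514) = (-25982 + (60 + 13*(-3*2*(-1))))*(8467 - 36514) = (-25982 + (60 + 13*(-6*(-1))))*(-28047) = (-25982 + (60 + 13*6))*(-28047) = (-25982 + (60 + 78))*(-28047) = (-25982 + 138)*(-28047) = -25844*(-28047) = 724846668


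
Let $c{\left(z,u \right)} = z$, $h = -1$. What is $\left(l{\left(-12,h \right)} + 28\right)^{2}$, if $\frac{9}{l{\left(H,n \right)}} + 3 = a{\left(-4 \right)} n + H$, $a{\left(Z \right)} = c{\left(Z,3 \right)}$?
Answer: $\frac{89401}{121} \approx 738.85$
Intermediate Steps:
$a{\left(Z \right)} = Z$
$l{\left(H,n \right)} = \frac{9}{-3 + H - 4 n}$ ($l{\left(H,n \right)} = \frac{9}{-3 + \left(- 4 n + H\right)} = \frac{9}{-3 + \left(H - 4 n\right)} = \frac{9}{-3 + H - 4 n}$)
$\left(l{\left(-12,h \right)} + 28\right)^{2} = \left(\frac{9}{-3 - 12 - -4} + 28\right)^{2} = \left(\frac{9}{-3 - 12 + 4} + 28\right)^{2} = \left(\frac{9}{-11} + 28\right)^{2} = \left(9 \left(- \frac{1}{11}\right) + 28\right)^{2} = \left(- \frac{9}{11} + 28\right)^{2} = \left(\frac{299}{11}\right)^{2} = \frac{89401}{121}$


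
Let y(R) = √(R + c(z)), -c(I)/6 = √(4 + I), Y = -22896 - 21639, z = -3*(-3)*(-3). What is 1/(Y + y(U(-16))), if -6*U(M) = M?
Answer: 3/(-133605 + √6*√(4 - 9*I*√23)) ≈ -2.2456e-5 + 1.8263e-9*I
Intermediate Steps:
z = -27 (z = 9*(-3) = -27)
U(M) = -M/6
Y = -44535
c(I) = -6*√(4 + I)
y(R) = √(R - 6*I*√23) (y(R) = √(R - 6*√(4 - 27)) = √(R - 6*I*√23))
1/(Y + y(U(-16))) = 1/(-44535 + √(-⅙*(-16) - 6*I*√23)) = 1/(-44535 + √(8/3 - 6*I*√23))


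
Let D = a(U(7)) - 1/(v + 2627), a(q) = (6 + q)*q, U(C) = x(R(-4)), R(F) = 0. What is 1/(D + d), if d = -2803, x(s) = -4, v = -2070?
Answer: -557/1565728 ≈ -0.00035575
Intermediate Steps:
U(C) = -4
a(q) = q*(6 + q)
D = -4457/557 (D = -4*(6 - 4) - 1/(-2070 + 2627) = -4*2 - 1/557 = -8 - 1*1/557 = -8 - 1/557 = -4457/557 ≈ -8.0018)
1/(D + d) = 1/(-4457/557 - 2803) = 1/(-1565728/557) = -557/1565728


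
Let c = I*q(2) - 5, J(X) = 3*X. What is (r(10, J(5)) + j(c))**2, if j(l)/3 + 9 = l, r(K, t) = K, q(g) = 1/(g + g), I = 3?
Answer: 14161/16 ≈ 885.06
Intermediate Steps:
q(g) = 1/(2*g)
c = -17/4 (c = 3*((1/2)/2) - 5 = 3*((1/2)*(1/2)) - 5 = 3*(1/4) - 5 = 3/4 - 5 = -17/4 ≈ -4.2500)
j(l) = -27 + 3*l
(r(10, J(5)) + j(c))**2 = (10 + (-27 + 3*(-17/4)))**2 = (10 + (-27 - 51/4))**2 = (10 - 159/4)**2 = (-119/4)**2 = 14161/16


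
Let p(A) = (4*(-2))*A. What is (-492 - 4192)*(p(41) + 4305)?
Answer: -18628268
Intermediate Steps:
p(A) = -8*A
(-492 - 4192)*(p(41) + 4305) = (-492 - 4192)*(-8*41 + 4305) = -4684*(-328 + 4305) = -4684*3977 = -18628268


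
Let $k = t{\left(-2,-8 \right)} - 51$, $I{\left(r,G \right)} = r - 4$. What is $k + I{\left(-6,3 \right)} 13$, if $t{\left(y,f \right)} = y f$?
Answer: $-165$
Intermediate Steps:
$t{\left(y,f \right)} = f y$
$I{\left(r,G \right)} = -4 + r$
$k = -35$ ($k = \left(-8\right) \left(-2\right) - 51 = 16 - 51 = -35$)
$k + I{\left(-6,3 \right)} 13 = -35 + \left(-4 - 6\right) 13 = -35 - 130 = -165$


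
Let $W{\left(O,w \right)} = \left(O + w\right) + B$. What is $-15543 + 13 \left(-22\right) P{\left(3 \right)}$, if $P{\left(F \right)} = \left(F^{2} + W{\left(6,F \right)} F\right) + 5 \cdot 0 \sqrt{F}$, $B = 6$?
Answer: $-30987$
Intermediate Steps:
$W{\left(O,w \right)} = 6 + O + w$ ($W{\left(O,w \right)} = \left(O + w\right) + 6 = 6 + O + w$)
$P{\left(F \right)} = F^{2} + F \left(12 + F\right)$ ($P{\left(F \right)} = \left(F^{2} + \left(6 + 6 + F\right) F\right) + 5 \cdot 0 \sqrt{F} = \left(F^{2} + \left(12 + F\right) F\right) + 5 \cdot 0 = \left(F^{2} + F \left(12 + F\right)\right) + 0 = F^{2} + F \left(12 + F\right)$)
$-15543 + 13 \left(-22\right) P{\left(3 \right)} = -15543 + 13 \left(-22\right) 2 \cdot 3 \left(6 + 3\right) = -15543 - 286 \cdot 2 \cdot 3 \cdot 9 = -15543 - 15444 = -30987$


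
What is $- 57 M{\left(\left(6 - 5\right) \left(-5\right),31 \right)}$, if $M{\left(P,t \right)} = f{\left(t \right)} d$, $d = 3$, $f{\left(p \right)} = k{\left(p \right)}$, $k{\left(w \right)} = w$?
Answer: $-5301$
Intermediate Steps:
$f{\left(p \right)} = p$
$M{\left(P,t \right)} = 3 t$ ($M{\left(P,t \right)} = t 3 = 3 t$)
$- 57 M{\left(\left(6 - 5\right) \left(-5\right),31 \right)} = - 57 \cdot 3 \cdot 31 = \left(-57\right) 93 = -5301$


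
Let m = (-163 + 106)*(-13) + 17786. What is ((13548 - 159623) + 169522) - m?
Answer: 4920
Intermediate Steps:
m = 18527 (m = -57*(-13) + 17786 = 741 + 17786 = 18527)
((13548 - 159623) + 169522) - m = ((13548 - 159623) + 169522) - 1*18527 = (-146075 + 169522) - 18527 = 23447 - 18527 = 4920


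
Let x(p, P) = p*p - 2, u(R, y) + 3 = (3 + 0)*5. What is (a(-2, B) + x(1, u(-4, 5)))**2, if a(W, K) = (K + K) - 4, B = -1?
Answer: 49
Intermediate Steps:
a(W, K) = -4 + 2*K (a(W, K) = 2*K - 4 = -4 + 2*K)
u(R, y) = 12 (u(R, y) = -3 + (3 + 0)*5 = -3 + 3*5 = -3 + 15 = 12)
x(p, P) = -2 + p**2 (x(p, P) = p**2 - 2 = -2 + p**2)
(a(-2, B) + x(1, u(-4, 5)))**2 = ((-4 + 2*(-1)) + (-2 + 1**2))**2 = ((-4 - 2) + (-2 + 1))**2 = (-6 - 1)**2 = (-7)**2 = 49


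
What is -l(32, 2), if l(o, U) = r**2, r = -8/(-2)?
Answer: -16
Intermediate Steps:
r = 4 (r = -8*(-1/2) = 4)
l(o, U) = 16 (l(o, U) = 4**2 = 16)
-l(32, 2) = -1*16 = -16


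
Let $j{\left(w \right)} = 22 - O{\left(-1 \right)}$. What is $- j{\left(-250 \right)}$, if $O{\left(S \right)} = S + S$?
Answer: $-24$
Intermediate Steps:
$O{\left(S \right)} = 2 S$
$j{\left(w \right)} = 24$ ($j{\left(w \right)} = 22 - 2 \left(-1\right) = 22 - -2 = 22 + 2 = 24$)
$- j{\left(-250 \right)} = \left(-1\right) 24 = -24$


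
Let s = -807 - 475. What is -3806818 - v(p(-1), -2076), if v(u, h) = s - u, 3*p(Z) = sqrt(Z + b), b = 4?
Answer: -3805536 + sqrt(3)/3 ≈ -3.8055e+6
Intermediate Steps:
s = -1282
p(Z) = sqrt(4 + Z)/3 (p(Z) = sqrt(Z + 4)/3 = sqrt(4 + Z)/3)
v(u, h) = -1282 - u
-3806818 - v(p(-1), -2076) = -3806818 - (-1282 - sqrt(4 - 1)/3) = -3806818 - (-1282 - sqrt(3)/3) = -3806818 + (1282 + sqrt(3)/3) = -3805536 + sqrt(3)/3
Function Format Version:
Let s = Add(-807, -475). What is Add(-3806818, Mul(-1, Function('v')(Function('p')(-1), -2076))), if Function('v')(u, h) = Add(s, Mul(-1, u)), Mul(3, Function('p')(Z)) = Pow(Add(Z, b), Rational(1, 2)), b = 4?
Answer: Add(-3805536, Mul(Rational(1, 3), Pow(3, Rational(1, 2)))) ≈ -3.8055e+6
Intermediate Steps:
s = -1282
Function('p')(Z) = Mul(Rational(1, 3), Pow(Add(4, Z), Rational(1, 2))) (Function('p')(Z) = Mul(Rational(1, 3), Pow(Add(Z, 4), Rational(1, 2))) = Mul(Rational(1, 3), Pow(Add(4, Z), Rational(1, 2))))
Function('v')(u, h) = Add(-1282, Mul(-1, u))
Add(-3806818, Mul(-1, Function('v')(Function('p')(-1), -2076))) = Add(-3806818, Mul(-1, Add(-1282, Mul(-1, Mul(Rational(1, 3), Pow(Add(4, -1), Rational(1, 2))))))) = Add(-3806818, Mul(-1, Add(-1282, Mul(-1, Mul(Rational(1, 3), Pow(3, Rational(1, 2))))))) = Add(-3806818, Mul(-1, Add(-1282, Mul(Rational(-1, 3), Pow(3, Rational(1, 2)))))) = Add(-3806818, Add(1282, Mul(Rational(1, 3), Pow(3, Rational(1, 2))))) = Add(-3805536, Mul(Rational(1, 3), Pow(3, Rational(1, 2))))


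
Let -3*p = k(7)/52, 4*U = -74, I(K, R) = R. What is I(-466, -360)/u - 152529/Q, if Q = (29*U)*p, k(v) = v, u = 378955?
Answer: -3606822077760/569266201 ≈ -6335.9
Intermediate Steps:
U = -37/2 (U = (1/4)*(-74) = -37/2 ≈ -18.500)
p = -7/156 (p = -7/(3*52) = -1/3*7/52 = -7/156 ≈ -0.044872)
Q = 7511/312 (Q = (29*(-37/2))*(-7/156) = -1073/2*(-7/156) = 7511/312 ≈ 24.074)
I(-466, -360)/u - 152529/Q = -360/378955 - 152529/7511/312 = -360*1/378955 - 152529*312/7511 = -72/75791 - 47589048/7511 = -3606822077760/569266201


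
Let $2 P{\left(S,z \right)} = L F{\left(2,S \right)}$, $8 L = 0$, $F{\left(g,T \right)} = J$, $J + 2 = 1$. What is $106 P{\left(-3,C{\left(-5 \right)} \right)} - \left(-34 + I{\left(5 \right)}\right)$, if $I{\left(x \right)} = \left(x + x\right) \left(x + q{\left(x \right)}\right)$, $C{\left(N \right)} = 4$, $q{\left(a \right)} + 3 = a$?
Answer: $-36$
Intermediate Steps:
$J = -1$ ($J = -2 + 1 = -1$)
$q{\left(a \right)} = -3 + a$
$F{\left(g,T \right)} = -1$
$L = 0$ ($L = \frac{1}{8} \cdot 0 = 0$)
$I{\left(x \right)} = 2 x \left(-3 + 2 x\right)$ ($I{\left(x \right)} = \left(x + x\right) \left(x + \left(-3 + x\right)\right) = 2 x \left(-3 + 2 x\right)$)
$P{\left(S,z \right)} = 0$ ($P{\left(S,z \right)} = \frac{0 \left(-1\right)}{2} = \frac{1}{2} \cdot 0 = 0$)
$106 P{\left(-3,C{\left(-5 \right)} \right)} - \left(-34 + I{\left(5 \right)}\right) = 106 \cdot 0 + \left(34 - 2 \cdot 5 \left(-3 + 2 \cdot 5\right)\right) = 0 + \left(34 - 2 \cdot 5 \left(-3 + 10\right)\right) = 0 + \left(34 - 2 \cdot 5 \cdot 7\right) = 0 + \left(34 - 70\right) = 0 - 36 = -36$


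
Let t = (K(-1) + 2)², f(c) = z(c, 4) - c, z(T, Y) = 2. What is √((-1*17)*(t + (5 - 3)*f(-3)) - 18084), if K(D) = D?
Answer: 11*I*√151 ≈ 135.17*I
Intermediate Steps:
f(c) = 2 - c
t = 1 (t = (-1 + 2)² = 1² = 1)
√((-1*17)*(t + (5 - 3)*f(-3)) - 18084) = √((-1*17)*(1 + (5 - 3)*(2 - 1*(-3))) - 18084) = √(-17*(1 + 2*(2 + 3)) - 18084) = √(-17*(1 + 2*5) - 18084) = √(-17*(1 + 10) - 18084) = √(-17*11 - 18084) = √(-187 - 18084) = √(-18271) = 11*I*√151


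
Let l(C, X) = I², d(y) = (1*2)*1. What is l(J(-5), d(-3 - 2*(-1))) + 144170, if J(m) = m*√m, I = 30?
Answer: 145070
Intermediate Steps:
J(m) = m^(3/2)
d(y) = 2 (d(y) = 2*1 = 2)
l(C, X) = 900 (l(C, X) = 30² = 900)
l(J(-5), d(-3 - 2*(-1))) + 144170 = 900 + 144170 = 145070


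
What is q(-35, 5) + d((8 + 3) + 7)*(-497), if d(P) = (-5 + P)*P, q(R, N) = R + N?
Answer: -116328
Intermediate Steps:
q(R, N) = N + R
d(P) = P*(-5 + P)
q(-35, 5) + d((8 + 3) + 7)*(-497) = (5 - 35) + (((8 + 3) + 7)*(-5 + ((8 + 3) + 7)))*(-497) = -30 + ((11 + 7)*(-5 + (11 + 7)))*(-497) = -30 + (18*(-5 + 18))*(-497) = -30 + (18*13)*(-497) = -30 + 234*(-497) = -30 - 116298 = -116328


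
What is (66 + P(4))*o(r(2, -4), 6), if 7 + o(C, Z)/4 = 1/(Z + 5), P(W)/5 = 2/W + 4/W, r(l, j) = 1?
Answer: -22344/11 ≈ -2031.3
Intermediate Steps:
P(W) = 30/W (P(W) = 5*(2/W + 4/W) = 5*(6/W) = 30/W)
o(C, Z) = -28 + 4/(5 + Z) (o(C, Z) = -28 + 4/(Z + 5) = -28 + 4/(5 + Z))
(66 + P(4))*o(r(2, -4), 6) = (66 + 30/4)*(4*(-34 - 7*6)/(5 + 6)) = (66 + 30*(¼))*(4*(-34 - 42)/11) = (66 + 15/2)*(4*(1/11)*(-76)) = (147/2)*(-304/11) = -22344/11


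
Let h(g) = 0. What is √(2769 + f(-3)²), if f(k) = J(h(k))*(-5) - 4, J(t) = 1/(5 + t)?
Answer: √2794 ≈ 52.858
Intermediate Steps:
f(k) = -5 (f(k) = -5/(5 + 0) - 4 = -5/5 - 4 = (⅕)*(-5) - 4 = -1 - 4 = -5)
√(2769 + f(-3)²) = √(2769 + (-5)²) = √(2769 + 25) = √2794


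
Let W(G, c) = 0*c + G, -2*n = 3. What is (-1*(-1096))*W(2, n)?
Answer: 2192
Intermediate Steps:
n = -3/2 (n = -½*3 = -3/2 ≈ -1.5000)
W(G, c) = G (W(G, c) = 0 + G = G)
(-1*(-1096))*W(2, n) = -1*(-1096)*2 = 1096*2 = 2192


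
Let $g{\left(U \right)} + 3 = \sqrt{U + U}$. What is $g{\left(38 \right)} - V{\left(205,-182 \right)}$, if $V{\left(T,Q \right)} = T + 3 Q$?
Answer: $338 + 2 \sqrt{19} \approx 346.72$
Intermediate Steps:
$g{\left(U \right)} = -3 + \sqrt{2} \sqrt{U}$ ($g{\left(U \right)} = -3 + \sqrt{U + U} = -3 + \sqrt{2 U} = -3 + \sqrt{2} \sqrt{U}$)
$g{\left(38 \right)} - V{\left(205,-182 \right)} = \left(-3 + \sqrt{2} \sqrt{38}\right) - \left(205 + 3 \left(-182\right)\right) = \left(-3 + 2 \sqrt{19}\right) - \left(205 - 546\right) = \left(-3 + 2 \sqrt{19}\right) - -341 = \left(-3 + 2 \sqrt{19}\right) + 341 = 338 + 2 \sqrt{19}$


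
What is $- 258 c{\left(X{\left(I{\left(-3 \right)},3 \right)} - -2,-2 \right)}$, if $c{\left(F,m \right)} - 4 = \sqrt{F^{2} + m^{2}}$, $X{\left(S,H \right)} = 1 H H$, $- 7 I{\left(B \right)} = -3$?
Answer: $-1032 - 1290 \sqrt{5} \approx -3916.5$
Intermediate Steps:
$I{\left(B \right)} = \frac{3}{7}$ ($I{\left(B \right)} = \left(- \frac{1}{7}\right) \left(-3\right) = \frac{3}{7}$)
$X{\left(S,H \right)} = H^{2}$ ($X{\left(S,H \right)} = H H = H^{2}$)
$c{\left(F,m \right)} = 4 + \sqrt{F^{2} + m^{2}}$
$- 258 c{\left(X{\left(I{\left(-3 \right)},3 \right)} - -2,-2 \right)} = - 258 \left(4 + \sqrt{\left(3^{2} - -2\right)^{2} + \left(-2\right)^{2}}\right) = - 258 \left(4 + \sqrt{\left(9 + 2\right)^{2} + 4}\right) = - 258 \left(4 + \sqrt{11^{2} + 4}\right) = - 258 \left(4 + \sqrt{121 + 4}\right) = - 258 \left(4 + \sqrt{125}\right) = - 258 \left(4 + 5 \sqrt{5}\right) = -1032 - 1290 \sqrt{5}$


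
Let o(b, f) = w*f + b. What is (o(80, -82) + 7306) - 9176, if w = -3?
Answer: -1544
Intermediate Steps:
o(b, f) = b - 3*f (o(b, f) = -3*f + b = b - 3*f)
(o(80, -82) + 7306) - 9176 = ((80 - 3*(-82)) + 7306) - 9176 = ((80 + 246) + 7306) - 9176 = (326 + 7306) - 9176 = 7632 - 9176 = -1544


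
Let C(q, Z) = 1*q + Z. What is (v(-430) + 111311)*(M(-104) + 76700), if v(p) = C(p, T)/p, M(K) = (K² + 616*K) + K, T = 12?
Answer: 558766063752/215 ≈ 2.5989e+9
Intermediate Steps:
C(q, Z) = Z + q (C(q, Z) = q + Z = Z + q)
M(K) = K² + 617*K
v(p) = (12 + p)/p
(v(-430) + 111311)*(M(-104) + 76700) = ((12 - 430)/(-430) + 111311)*(-104*(617 - 104) + 76700) = (-1/430*(-418) + 111311)*(-104*513 + 76700) = (209/215 + 111311)*(-53352 + 76700) = (23932074/215)*23348 = 558766063752/215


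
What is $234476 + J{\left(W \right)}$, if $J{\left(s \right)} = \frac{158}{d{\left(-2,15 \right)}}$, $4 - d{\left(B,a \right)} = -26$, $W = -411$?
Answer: $\frac{3517219}{15} \approx 2.3448 \cdot 10^{5}$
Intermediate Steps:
$d{\left(B,a \right)} = 30$ ($d{\left(B,a \right)} = 4 - -26 = 4 + 26 = 30$)
$J{\left(s \right)} = \frac{79}{15}$ ($J{\left(s \right)} = \frac{158}{30} = 158 \cdot \frac{1}{30} = \frac{79}{15}$)
$234476 + J{\left(W \right)} = 234476 + \frac{79}{15} = \frac{3517219}{15}$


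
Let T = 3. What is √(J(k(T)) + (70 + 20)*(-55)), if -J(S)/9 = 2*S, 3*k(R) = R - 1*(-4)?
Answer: 8*I*√78 ≈ 70.654*I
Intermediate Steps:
k(R) = 4/3 + R/3 (k(R) = (R - 1*(-4))/3 = (R + 4)/3 = (4 + R)/3 = 4/3 + R/3)
J(S) = -18*S
√(J(k(T)) + (70 + 20)*(-55)) = √(-18*(4/3 + (⅓)*3) + (70 + 20)*(-55)) = √(-18*(4/3 + 1) + 90*(-55)) = √(-18*7/3 - 4950) = √(-42 - 4950) = √(-4992) = 8*I*√78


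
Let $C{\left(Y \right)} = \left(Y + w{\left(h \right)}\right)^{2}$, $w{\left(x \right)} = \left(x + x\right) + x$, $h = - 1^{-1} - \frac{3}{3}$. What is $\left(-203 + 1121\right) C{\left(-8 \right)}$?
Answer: $179928$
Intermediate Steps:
$h = -2$ ($h = \left(-1\right) 1 - 1 = -1 - 1 = -2$)
$w{\left(x \right)} = 3 x$ ($w{\left(x \right)} = 2 x + x = 3 x$)
$C{\left(Y \right)} = \left(-6 + Y\right)^{2}$ ($C{\left(Y \right)} = \left(Y + 3 \left(-2\right)\right)^{2} = \left(Y - 6\right)^{2} = \left(-6 + Y\right)^{2}$)
$\left(-203 + 1121\right) C{\left(-8 \right)} = \left(-203 + 1121\right) \left(-6 - 8\right)^{2} = 918 \left(-14\right)^{2} = 918 \cdot 196 = 179928$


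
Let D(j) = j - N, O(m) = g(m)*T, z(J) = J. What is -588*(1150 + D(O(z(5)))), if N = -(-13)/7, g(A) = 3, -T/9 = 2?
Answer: -643356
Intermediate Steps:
T = -18 (T = -9*2 = -18)
O(m) = -54 (O(m) = 3*(-18) = -54)
N = 13/7 (N = -(-13)/7 = -1*(-13/7) = 13/7 ≈ 1.8571)
D(j) = -13/7 + j (D(j) = j - 1*13/7 = j - 13/7 = -13/7 + j)
-588*(1150 + D(O(z(5)))) = -588*(1150 + (-13/7 - 54)) = -588*(1150 - 391/7) = -588*7659/7 = -643356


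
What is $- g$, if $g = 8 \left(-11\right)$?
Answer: $88$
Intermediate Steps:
$g = -88$
$- g = \left(-1\right) \left(-88\right) = 88$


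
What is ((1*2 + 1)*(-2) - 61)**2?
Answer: 4489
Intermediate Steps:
((1*2 + 1)*(-2) - 61)**2 = ((2 + 1)*(-2) - 61)**2 = (3*(-2) - 61)**2 = (-6 - 61)**2 = (-67)**2 = 4489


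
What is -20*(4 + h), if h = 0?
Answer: -80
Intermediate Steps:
-20*(4 + h) = -20*(4 + 0) = -80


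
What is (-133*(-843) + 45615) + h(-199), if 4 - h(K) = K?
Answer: 157937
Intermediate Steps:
h(K) = 4 - K
(-133*(-843) + 45615) + h(-199) = (-133*(-843) + 45615) + (4 - 1*(-199)) = (112119 + 45615) + (4 + 199) = 157734 + 203 = 157937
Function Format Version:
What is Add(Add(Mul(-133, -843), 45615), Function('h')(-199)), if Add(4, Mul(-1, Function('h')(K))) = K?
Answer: 157937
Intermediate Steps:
Function('h')(K) = Add(4, Mul(-1, K))
Add(Add(Mul(-133, -843), 45615), Function('h')(-199)) = Add(Add(Mul(-133, -843), 45615), Add(4, Mul(-1, -199))) = Add(Add(112119, 45615), Add(4, 199)) = Add(157734, 203) = 157937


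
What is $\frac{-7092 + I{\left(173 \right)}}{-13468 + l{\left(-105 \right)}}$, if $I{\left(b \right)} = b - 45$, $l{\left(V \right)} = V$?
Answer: $\frac{6964}{13573} \approx 0.51308$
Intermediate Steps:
$I{\left(b \right)} = -45 + b$
$\frac{-7092 + I{\left(173 \right)}}{-13468 + l{\left(-105 \right)}} = \frac{-7092 + \left(-45 + 173\right)}{-13468 - 105} = \frac{-7092 + 128}{-13573} = \left(-6964\right) \left(- \frac{1}{13573}\right) = \frac{6964}{13573}$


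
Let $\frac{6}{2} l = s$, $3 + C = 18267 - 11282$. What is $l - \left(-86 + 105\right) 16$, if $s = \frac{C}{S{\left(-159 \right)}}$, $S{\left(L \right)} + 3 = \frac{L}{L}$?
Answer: $- \frac{4403}{3} \approx -1467.7$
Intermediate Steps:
$S{\left(L \right)} = -2$ ($S{\left(L \right)} = -3 + \frac{L}{L} = -3 + 1 = -2$)
$C = 6982$ ($C = -3 + \left(18267 - 11282\right) = -3 + 6985 = 6982$)
$s = -3491$ ($s = \frac{6982}{-2} = 6982 \left(- \frac{1}{2}\right) = -3491$)
$l = - \frac{3491}{3}$ ($l = \frac{1}{3} \left(-3491\right) = - \frac{3491}{3} \approx -1163.7$)
$l - \left(-86 + 105\right) 16 = - \frac{3491}{3} - \left(-86 + 105\right) 16 = - \frac{3491}{3} - 19 \cdot 16 = - \frac{3491}{3} - 304 = - \frac{4403}{3}$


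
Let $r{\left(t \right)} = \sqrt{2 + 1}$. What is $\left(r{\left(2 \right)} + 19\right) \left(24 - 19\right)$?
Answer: $95 + 5 \sqrt{3} \approx 103.66$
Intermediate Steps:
$r{\left(t \right)} = \sqrt{3}$
$\left(r{\left(2 \right)} + 19\right) \left(24 - 19\right) = \left(\sqrt{3} + 19\right) \left(24 - 19\right) = \left(19 + \sqrt{3}\right) 5 = 95 + 5 \sqrt{3}$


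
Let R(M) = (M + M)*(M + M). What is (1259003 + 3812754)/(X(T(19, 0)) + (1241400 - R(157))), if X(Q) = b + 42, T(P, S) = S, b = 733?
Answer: 5071757/1143579 ≈ 4.4350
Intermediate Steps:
X(Q) = 775 (X(Q) = 733 + 42 = 775)
R(M) = 4*M² (R(M) = (2*M)*(2*M) = 4*M²)
(1259003 + 3812754)/(X(T(19, 0)) + (1241400 - R(157))) = (1259003 + 3812754)/(775 + (1241400 - 4*157²)) = 5071757/(775 + (1241400 - 4*24649)) = 5071757/(775 + (1241400 - 1*98596)) = 5071757/(775 + (1241400 - 98596)) = 5071757/(775 + 1142804) = 5071757/1143579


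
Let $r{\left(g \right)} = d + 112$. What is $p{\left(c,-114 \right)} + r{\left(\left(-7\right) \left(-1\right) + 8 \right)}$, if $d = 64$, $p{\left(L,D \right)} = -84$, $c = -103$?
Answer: $92$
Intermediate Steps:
$r{\left(g \right)} = 176$ ($r{\left(g \right)} = 64 + 112 = 176$)
$p{\left(c,-114 \right)} + r{\left(\left(-7\right) \left(-1\right) + 8 \right)} = -84 + 176 = 92$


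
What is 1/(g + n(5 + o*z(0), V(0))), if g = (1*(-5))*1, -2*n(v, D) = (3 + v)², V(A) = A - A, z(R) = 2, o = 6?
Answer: -1/205 ≈ -0.0048781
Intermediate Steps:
V(A) = 0
n(v, D) = -(3 + v)²/2
g = -5 (g = -5*1 = -5)
1/(g + n(5 + o*z(0), V(0))) = 1/(-5 - (3 + (5 + 6*2))²/2) = 1/(-5 - (3 + (5 + 12))²/2) = 1/(-5 - (3 + 17)²/2) = 1/(-5 - ½*20²) = 1/(-5 - ½*400) = 1/(-5 - 200) = 1/(-205) = -1/205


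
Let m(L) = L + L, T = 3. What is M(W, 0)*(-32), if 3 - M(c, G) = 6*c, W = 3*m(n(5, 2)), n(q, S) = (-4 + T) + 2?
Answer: 1056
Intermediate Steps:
n(q, S) = 1 (n(q, S) = (-4 + 3) + 2 = -1 + 2 = 1)
m(L) = 2*L
W = 6 (W = 3*(2*1) = 3*2 = 6)
M(c, G) = 3 - 6*c
M(W, 0)*(-32) = (3 - 6*6)*(-32) = (3 - 36)*(-32) = -33*(-32) = 1056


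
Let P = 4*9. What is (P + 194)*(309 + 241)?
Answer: 126500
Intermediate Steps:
P = 36
(P + 194)*(309 + 241) = (36 + 194)*(309 + 241) = 230*550 = 126500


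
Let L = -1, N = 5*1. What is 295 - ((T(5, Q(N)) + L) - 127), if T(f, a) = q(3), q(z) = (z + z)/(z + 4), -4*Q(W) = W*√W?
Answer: 2955/7 ≈ 422.14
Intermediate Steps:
N = 5
Q(W) = -W^(3/2)/4 (Q(W) = -W*√W/4 = -W^(3/2)/4)
q(z) = 2*z/(4 + z) (q(z) = (2*z)/(4 + z) = 2*z/(4 + z))
T(f, a) = 6/7 (T(f, a) = 2*3/(4 + 3) = 2*3/7 = 2*3*(⅐) = 6/7)
295 - ((T(5, Q(N)) + L) - 127) = 295 - ((6/7 - 1) - 127) = 295 - (-⅐ - 127) = 295 - 1*(-890/7) = 295 + 890/7 = 2955/7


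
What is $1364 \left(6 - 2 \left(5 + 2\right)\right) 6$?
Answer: $-65472$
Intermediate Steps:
$1364 \left(6 - 2 \left(5 + 2\right)\right) 6 = 1364 \left(6 - 14\right) 6 = 1364 \left(\left(-8\right) 6\right) = 1364 \left(-48\right) = -65472$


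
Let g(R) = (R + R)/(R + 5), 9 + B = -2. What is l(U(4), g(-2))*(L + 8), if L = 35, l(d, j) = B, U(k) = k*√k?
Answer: -473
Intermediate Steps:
B = -11 (B = -9 - 2 = -11)
g(R) = 2*R/(5 + R) (g(R) = (2*R)/(5 + R) = 2*R/(5 + R))
U(k) = k^(3/2)
l(d, j) = -11
l(U(4), g(-2))*(L + 8) = -11*(35 + 8) = -11*43 = -473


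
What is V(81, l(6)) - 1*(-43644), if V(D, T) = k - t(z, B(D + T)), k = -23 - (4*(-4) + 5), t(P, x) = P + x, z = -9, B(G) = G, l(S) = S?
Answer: 43554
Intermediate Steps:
k = -12 (k = -23 - (-16 + 5) = -23 - 1*(-11) = -23 + 11 = -12)
V(D, T) = -3 - D - T (V(D, T) = -12 - (-9 + (D + T)) = -12 - (-9 + D + T) = -12 + (9 - D - T) = -3 - D - T)
V(81, l(6)) - 1*(-43644) = (-3 - 1*81 - 1*6) - 1*(-43644) = (-3 - 81 - 6) + 43644 = -90 + 43644 = 43554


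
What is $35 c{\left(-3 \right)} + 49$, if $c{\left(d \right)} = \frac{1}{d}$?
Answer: $\frac{112}{3} \approx 37.333$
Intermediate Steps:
$35 c{\left(-3 \right)} + 49 = \frac{35}{-3} + 49 = 35 \left(- \frac{1}{3}\right) + 49 = - \frac{35}{3} + 49 = \frac{112}{3}$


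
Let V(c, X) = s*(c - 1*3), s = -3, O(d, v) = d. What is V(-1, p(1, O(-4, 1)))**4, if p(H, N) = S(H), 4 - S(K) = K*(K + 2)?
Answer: 20736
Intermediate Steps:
S(K) = 4 - K*(2 + K) (S(K) = 4 - K*(K + 2) = 4 - K*(2 + K))
p(H, N) = 4 - H**2 - 2*H
V(c, X) = 9 - 3*c (V(c, X) = -3*(c - 1*3) = -3*(c - 3) = -3*(-3 + c) = 9 - 3*c)
V(-1, p(1, O(-4, 1)))**4 = (9 - 3*(-1))**4 = (9 + 3)**4 = 12**4 = 20736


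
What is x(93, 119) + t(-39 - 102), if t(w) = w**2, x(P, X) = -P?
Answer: 19788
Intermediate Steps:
x(93, 119) + t(-39 - 102) = -1*93 + (-39 - 102)**2 = -93 + (-141)**2 = -93 + 19881 = 19788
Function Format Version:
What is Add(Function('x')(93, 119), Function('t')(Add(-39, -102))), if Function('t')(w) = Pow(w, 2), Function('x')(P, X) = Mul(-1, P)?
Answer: 19788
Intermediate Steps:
Add(Function('x')(93, 119), Function('t')(Add(-39, -102))) = Add(Mul(-1, 93), Pow(Add(-39, -102), 2)) = Add(-93, Pow(-141, 2)) = Add(-93, 19881) = 19788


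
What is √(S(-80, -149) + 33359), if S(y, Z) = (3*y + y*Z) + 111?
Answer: 5*√1806 ≈ 212.49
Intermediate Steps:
S(y, Z) = 111 + 3*y + Z*y (S(y, Z) = (3*y + Z*y) + 111 = 111 + 3*y + Z*y)
√(S(-80, -149) + 33359) = √((111 + 3*(-80) - 149*(-80)) + 33359) = √((111 - 240 + 11920) + 33359) = √(11791 + 33359) = √45150 = 5*√1806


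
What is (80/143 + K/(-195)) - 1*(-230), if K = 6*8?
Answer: 164674/715 ≈ 230.31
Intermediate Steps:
K = 48
(80/143 + K/(-195)) - 1*(-230) = (80/143 + 48/(-195)) - 1*(-230) = (80*(1/143) + 48*(-1/195)) + 230 = (80/143 - 16/65) + 230 = 224/715 + 230 = 164674/715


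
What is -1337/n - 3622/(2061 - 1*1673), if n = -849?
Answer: -1278161/164706 ≈ -7.7603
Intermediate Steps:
-1337/n - 3622/(2061 - 1*1673) = -1337/(-849) - 3622/(2061 - 1*1673) = -1337*(-1/849) - 3622/(2061 - 1673) = 1337/849 - 3622/388 = 1337/849 - 3622*1/388 = 1337/849 - 1811/194 = -1278161/164706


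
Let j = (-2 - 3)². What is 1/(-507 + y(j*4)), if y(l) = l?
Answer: -1/407 ≈ -0.0024570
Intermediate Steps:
j = 25 (j = (-5)² = 25)
1/(-507 + y(j*4)) = 1/(-507 + 25*4) = 1/(-507 + 100) = 1/(-407) = -1/407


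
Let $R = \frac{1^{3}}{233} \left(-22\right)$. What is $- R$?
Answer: $\frac{22}{233} \approx 0.094421$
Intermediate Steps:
$R = - \frac{22}{233}$ ($R = 1 \cdot \frac{1}{233} \left(-22\right) = \frac{1}{233} \left(-22\right) = - \frac{22}{233} \approx -0.094421$)
$- R = \left(-1\right) \left(- \frac{22}{233}\right) = \frac{22}{233}$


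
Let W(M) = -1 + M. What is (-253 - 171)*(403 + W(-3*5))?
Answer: -164088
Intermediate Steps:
(-253 - 171)*(403 + W(-3*5)) = (-253 - 171)*(403 + (-1 - 3*5)) = -424*(403 + (-1 - 15)) = -424*(403 - 16) = -424*387 = -164088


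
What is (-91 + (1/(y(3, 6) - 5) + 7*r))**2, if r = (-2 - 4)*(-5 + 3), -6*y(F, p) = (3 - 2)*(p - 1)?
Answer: 63001/1225 ≈ 51.429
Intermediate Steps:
y(F, p) = 1/6 - p/6 (y(F, p) = -(3 - 2)*(p - 1)/6 = -(-1 + p)/6 = 1/6 - p/6)
r = 12 (r = -6*(-2) = 12)
(-91 + (1/(y(3, 6) - 5) + 7*r))**2 = (-91 + (1/((1/6 - 1/6*6) - 5) + 7*12))**2 = (-91 + (1/((1/6 - 1) - 5) + 84))**2 = (-91 + (1/(-5/6 - 5) + 84))**2 = (-91 + (1/(-35/6) + 84))**2 = (-91 + (-6/35 + 84))**2 = (-91 + 2934/35)**2 = (-251/35)**2 = 63001/1225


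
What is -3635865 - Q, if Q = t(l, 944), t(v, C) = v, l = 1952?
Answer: -3637817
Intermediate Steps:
Q = 1952
-3635865 - Q = -3635865 - 1*1952 = -3635865 - 1952 = -3637817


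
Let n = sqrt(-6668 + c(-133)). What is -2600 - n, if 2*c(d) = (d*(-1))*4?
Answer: -2600 - I*sqrt(6402) ≈ -2600.0 - 80.012*I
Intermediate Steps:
c(d) = -2*d (c(d) = ((d*(-1))*4)/2 = (-d*4)/2 = (-4*d)/2 = -2*d)
n = I*sqrt(6402) (n = sqrt(-6668 - 2*(-133)) = sqrt(-6668 + 266) = sqrt(-6402) = I*sqrt(6402) ≈ 80.012*I)
-2600 - n = -2600 - I*sqrt(6402)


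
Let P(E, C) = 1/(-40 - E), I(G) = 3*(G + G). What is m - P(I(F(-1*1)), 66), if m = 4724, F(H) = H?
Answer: 160617/34 ≈ 4724.0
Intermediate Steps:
I(G) = 6*G (I(G) = 3*(2*G) = 6*G)
m - P(I(F(-1*1)), 66) = 4724 - (-1)/(40 + 6*(-1*1)) = 4724 - (-1)/(40 + 6*(-1)) = 4724 - (-1)/(40 - 6) = 4724 - (-1)/34 = 4724 - 1*(-1/34) = 4724 + 1/34 = 160617/34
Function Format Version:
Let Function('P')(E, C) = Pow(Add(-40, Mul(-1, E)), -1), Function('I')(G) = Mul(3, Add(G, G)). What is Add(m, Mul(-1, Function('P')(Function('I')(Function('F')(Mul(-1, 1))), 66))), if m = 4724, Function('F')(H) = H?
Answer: Rational(160617, 34) ≈ 4724.0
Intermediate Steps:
Function('I')(G) = Mul(6, G) (Function('I')(G) = Mul(3, Mul(2, G)) = Mul(6, G))
Add(m, Mul(-1, Function('P')(Function('I')(Function('F')(Mul(-1, 1))), 66))) = Add(4724, Mul(-1, Mul(-1, Pow(Add(40, Mul(6, Mul(-1, 1))), -1)))) = Add(4724, Mul(-1, Mul(-1, Pow(Add(40, Mul(6, -1)), -1)))) = Add(4724, Mul(-1, Mul(-1, Pow(Add(40, -6), -1)))) = Add(4724, Mul(-1, Mul(-1, Pow(34, -1)))) = Add(4724, Mul(-1, Mul(-1, Rational(1, 34)))) = Add(4724, Mul(-1, Rational(-1, 34))) = Add(4724, Rational(1, 34)) = Rational(160617, 34)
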